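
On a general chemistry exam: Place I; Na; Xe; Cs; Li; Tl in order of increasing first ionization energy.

Cs < Na < Li < Tl < I < Xe

Li is in period 2, group 1; Na is in period 3, group 1; I is in period 5, group 17; Xe is in period 5, group 18; Cs is in period 6, group 1; Tl is in period 6, group 13.
IE₁ increases left→right with effective nuclear charge and decreases top→bottom as the valence shell moves farther out.
Neither a single period nor a single group — weigh both effects.
Na > Cs: they share group 1; the group trend gives Na the larger value.
Li > Na: Li sits above Na in group 1, so the down-group effect alone puts Li higher.
Tl > Li: period and group pull opposite ways; the across-period shift dominates (589 vs 520 kJ/mol).
I > Tl: relative to Tl, both the across-period and down-group shifts push I's first ionization energy up.
Xe > I: both are in period 5; the period trend gives Xe the larger value.
For reference (kJ/mol): Li 520, Na 496, I 1008, Xe 1170, Cs 376, Tl 589.
So from lowest to highest: Cs < Na < Li < Tl < I < Xe.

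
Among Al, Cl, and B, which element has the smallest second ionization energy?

Al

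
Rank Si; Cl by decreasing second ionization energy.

Consider each +1 ion: Si⁺ still has 3 valence electrons; Cl⁺ still has 6 valence electrons.
All are still removing valence electrons, so compare the +1 ions as you would atoms: IE_2 generally rises across a period (higher Z_eff) and falls down a group (larger shell), subject to the usual subshell exceptions.
Valence configurations: Si⁺ [Ne]3s²3p¹, Cl⁺ [Ne]3s²3p⁴.
The numbers (kJ/mol): Si 1577, Cl 2298.
So the second ionization energies run Si < Cl.

Cl > Si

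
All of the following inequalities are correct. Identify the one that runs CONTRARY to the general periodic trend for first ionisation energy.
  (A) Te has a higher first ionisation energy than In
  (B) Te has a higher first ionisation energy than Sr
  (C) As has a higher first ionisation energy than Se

The general trend: first ionisation energy increases across a period and decreases down a group.
(A) Te (period 5, group 16) vs In (period 5, group 13): the stated order agrees with the simple trend.
(B) Te (period 5, group 16) vs Sr (period 5, group 2): the stated order agrees with the simple trend.
(C) As (period 4, group 15) vs Se (period 4, group 16): the stated order contradicts the simple trend.
The exception is (C): Se (4p⁴) ionizes more easily than half-filled As (4p³).

(C)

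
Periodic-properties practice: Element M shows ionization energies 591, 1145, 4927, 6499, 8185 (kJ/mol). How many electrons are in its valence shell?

2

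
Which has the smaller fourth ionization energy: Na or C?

C

IE_4 is the cost of taking one more electron from the +3 cation: Na³⁺ is already 2 electrons into the core; C³⁺ still has 1 valence electron.
Core electrons are held far more tightly than valence electrons, so Na tops the IE_4 order.
The numbers (kJ/mol): Na 9543, C 6223.
Hence IE_4: C < Na.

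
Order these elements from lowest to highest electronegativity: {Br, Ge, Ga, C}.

Ga < Ge < C < Br

C is in period 2, group 14; Ga is in period 4, group 13; Ge is in period 4, group 14; Br is in period 4, group 17.
EN rises left→right (higher Z_eff, smaller atoms) and falls top→bottom (larger, more shielded atoms).
Neither a single period nor a single group — weigh both effects.
Ge > Ga: Ge lies to the right of Ga in period 4, so the across-period effect alone puts Ge higher.
C > Ge: C sits above Ge in group 14, so the down-group effect alone puts C higher.
Br > C: the two effects oppose for this pair; the across-period effect wins (2.96 vs 2.55).
For reference (Pauling): C 2.55, Ga 1.81, Ge 2.01, Br 2.96.
So from lowest to highest: Ga < Ge < C < Br.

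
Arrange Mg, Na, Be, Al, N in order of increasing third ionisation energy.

Al, N, Na, Mg, Be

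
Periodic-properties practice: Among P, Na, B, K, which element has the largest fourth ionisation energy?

B

Consider each +3 ion: P³⁺ still has 2 valence electrons; Na³⁺ is already 2 electrons into the core; B³⁺ is the bare [He] core; K³⁺ is already 2 electrons into the core.
Pulling an electron out of a noble-gas core costs far more than removing a remaining valence electron, so K, Na and B sit at the high end of IE_4.
Tabulated IE_4 (kJ/mol): P 4964, Na 9543, B 25026, K 5877.
Overall IE_4 order: P < K < Na < B.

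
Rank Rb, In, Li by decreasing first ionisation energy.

In > Li > Rb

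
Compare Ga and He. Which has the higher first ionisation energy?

He is in period 1, group 18; Ga is in period 4, group 13.
Across a period the outer electron is held more tightly (higher IE₁); down a group it sits in a higher shell, more shielded, and comes off more easily.
Neither a single period nor a single group — weigh both effects.
He > Ga: relative to Ga, both the across-period and down-group shifts push He's first ionization energy up.
Approximate values (kJ/mol): He 2372, Ga 579.
So He has the higher first ionisation energy (He > Ga).

He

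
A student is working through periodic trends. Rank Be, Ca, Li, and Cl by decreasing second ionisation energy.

Li, Cl, Be, Ca

IE_2 is the cost of taking one more electron from the +1 cation: Be⁺ still has 1 valence electron; Ca⁺ still has 1 valence electron; Li⁺ is the bare [He] core; Cl⁺ still has 6 valence electrons.
Breaking into a closed-shell core is much more expensive than removing a leftover valence electron — Li has the largest IE_2 here.
Valence configurations: Be⁺ [He]2s¹, Ca⁺ [Ar]4s¹, Cl⁺ [Ne]3s²3p⁴.
Approximate IE_2 values (kJ/mol): Be 1757, Ca 1145, Li 7298, Cl 2298.
Overall IE_2 order: Ca < Be < Cl < Li.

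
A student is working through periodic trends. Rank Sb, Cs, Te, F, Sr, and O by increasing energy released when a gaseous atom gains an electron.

Sr < Cs < Sb < O < Te < F

O is in period 2, group 16; F is in period 2, group 17; Sr is in period 5, group 2; Sb is in period 5, group 15; Te is in period 5, group 16; Cs is in period 6, group 1.
Atoms with high Z_eff and room in the valence shell (especially the halogens) have the most exothermic electron affinities.
Here both period and group differ, so the two effects have to be weighed against each other.
Cs > Sr: this pair runs against the simple trend — see the exception note.
Sb > Cs: both effects reinforce here, so Sb is clearly the higher of the two.
O > Sb: both effects reinforce here, so O is clearly the higher of the two.
Te > O: this pair runs against the simple trend — see the exception note.
F > Te: relative to Te, both the across-period and down-group shifts push F's electron affinity up.
Note the exception: Cs has a higher electron affinity than Sr, contrary to the simple trend — adding an electron to Sr (ns²) has to open a new, higher-energy np subshell, which is unfavourable.
Note the exception: Te has a higher electron affinity than O, contrary to the simple trend — O's compact 2p subshell gives strong electron–electron repulsion on the added electron.
Tabulated electron affinity (kJ/mol): O 141, F 328, Sr 5, Sb 103, Te 190, Cs 46.
So from lowest to highest: Sr < Cs < Sb < O < Te < F.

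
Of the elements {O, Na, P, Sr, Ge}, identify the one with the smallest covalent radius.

O

O is in period 2, group 16; Na is in period 3, group 1; P is in period 3, group 15; Ge is in period 4, group 14; Sr is in period 5, group 2.
Across a period the added protons contract the valence shell; down a group each new principal shell makes the atom larger.
Here both period and group differ, so the two effects have to be weighed against each other.
P > O: relative to O, both the across-period and down-group shifts push P's atomic radius up.
Ge > P: relative to P, both the across-period and down-group shifts push Ge's atomic radius up.
Na > Ge: the two effects oppose for this pair; the across-period effect wins (155 vs 121 pm).
Sr > Na: period and group pull opposite ways; the down-group shift dominates (185 vs 155 pm).
For reference (pm): O 63, Na 155, P 111, Ge 121, Sr 185.
The smallest covalent radius among these belongs to O.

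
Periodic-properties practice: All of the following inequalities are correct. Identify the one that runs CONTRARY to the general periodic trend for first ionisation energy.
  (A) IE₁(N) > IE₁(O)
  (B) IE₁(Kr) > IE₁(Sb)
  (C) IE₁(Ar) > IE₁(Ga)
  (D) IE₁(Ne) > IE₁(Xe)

The general trend: first ionisation energy increases across a period and decreases down a group.
(A) N (period 2, group 15) vs O (period 2, group 16): the stated order contradicts the simple trend.
(B) Kr (period 4, group 18) vs Sb (period 5, group 15): the stated order agrees with the simple trend.
(C) Ar (period 3, group 18) vs Ga (period 4, group 13): the stated order agrees with the simple trend.
(D) Ne (period 2, group 18) vs Xe (period 5, group 18): the stated order agrees with the simple trend.
The exception is (A): pairing an electron in O's 2p⁴ costs repulsion energy, so O ionizes more easily than half-filled N (2p³).

(A)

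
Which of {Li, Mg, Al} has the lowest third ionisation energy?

Consider each +2 ion: Li²⁺ is already 1 electron into the core; Mg²⁺ is the bare [Ne] core; Al²⁺ still has 1 valence electron.
Breaking into a closed-shell core is much more expensive than removing a leftover valence electron — Mg and Li have the largest IE_3 here.
The numbers (kJ/mol): Li 11815, Mg 7733, Al 2745.
So the third ionization energies run Al < Mg < Li.

Al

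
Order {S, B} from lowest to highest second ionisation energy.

Consider each +1 ion: S⁺ still has 5 valence electrons; B⁺ still has 2 valence electrons.
All are still removing valence electrons, so compare the +1 ions as you would atoms: IE_2 generally rises across a period (higher Z_eff) and falls down a group (larger shell), subject to the usual subshell exceptions.
Valence configurations: S⁺ [Ne]3s²3p³, B⁺ [He]2s².
The numbers (kJ/mol): S 2252, B 2427.
So the second ionization energies run S < B.

S < B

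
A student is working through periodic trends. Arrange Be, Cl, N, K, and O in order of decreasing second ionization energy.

O > K > N > Cl > Be

After 1 electron has been removed, what remains? Be⁺ still has 1 valence electron; Cl⁺ still has 6 valence electrons; N⁺ still has 4 valence electrons; K⁺ is the bare [Ar] core; O⁺ still has 5 valence electrons.
Usually core removal costs more than valence removal, but here the competition is close: a tightly held n=2 valence electron can cost more to remove than an n=3 core electron, so the actual values have to decide it.
Valence configurations: Be⁺ [He]2s¹, Cl⁺ [Ne]3s²3p⁴, N⁺ [He]2s²2p², O⁺ [He]2s²2p³.
Approximate IE_2 values (kJ/mol): Be 1757, Cl 2298, N 2856, K 3052, O 3388.
Putting it together, IE_2: Be < Cl < N < K < O.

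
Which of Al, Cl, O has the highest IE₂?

Consider each +1 ion: Al⁺ still has 2 valence electrons; Cl⁺ still has 6 valence electrons; O⁺ still has 5 valence electrons.
All are still removing valence electrons, so compare the +1 ions as you would atoms: IE_2 generally rises across a period (higher Z_eff) and falls down a group (larger shell), subject to the usual subshell exceptions.
Valence configurations: Al⁺ [Ne]3s², Cl⁺ [Ne]3s²3p⁴, O⁺ [He]2s²2p³.
Tabulated IE_2 (kJ/mol): Al 1817, Cl 2298, O 3388.
So the second ionization energies run Al < Cl < O.

O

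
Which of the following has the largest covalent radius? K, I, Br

K

K is in period 4, group 1; Br is in period 4, group 17; I is in period 5, group 17.
Across a period the added protons contract the valence shell; down a group each new principal shell makes the atom larger.
These span different periods and groups, so the two trends combine.
I > Br: I sits below Br in group 17, so the down-group effect alone puts I larger.
K > I: the two effects oppose for this pair; the across-period effect wins (196 vs 133 pm).
Tabulated atomic radius (pm): K 196, Br 114, I 133.
The largest covalent radius among these belongs to K.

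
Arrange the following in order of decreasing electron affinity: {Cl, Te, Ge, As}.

Cl is in period 3, group 17; Ge is in period 4, group 14; As is in period 4, group 15; Te is in period 5, group 16.
Adding an electron releases more energy for atoms nearer the top right (short of the noble gases).
These span different periods and groups, so the two trends combine.
Ge > As: this pair runs against the simple trend — see the exception note.
Te > Ge: period and group pull opposite ways; the across-period shift dominates (190 vs 119 kJ/mol).
Cl > Te: both effects reinforce here, so Cl is clearly the higher of the two.
Note the exception: Ge has a higher electron affinity than As, contrary to the simple trend — adding an electron to As's half-filled 4p³ is unfavourable, so Ge (4p²) has the more exothermic EA.
Tabulated electron affinity (kJ/mol): Cl 349, Ge 119, As 78, Te 190.
So from highest to lowest: Cl > Te > Ge > As.

Cl > Te > Ge > As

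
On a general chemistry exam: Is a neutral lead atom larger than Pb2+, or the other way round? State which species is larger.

Forming Pb2+ removes 2 electrons from Pb. Fewer electrons for the same nuclear charge means less shielding and a higher Z_eff on the remaining electrons.
A cation is smaller than its parent atom: Pb2+ < Pb.

Pb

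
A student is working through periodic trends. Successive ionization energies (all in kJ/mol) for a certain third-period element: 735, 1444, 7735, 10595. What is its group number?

Look for the largest jump between consecutive ionization energies: IE3/IE2 ≈ 5.4, far larger than any earlier ratio.
That jump marks the point where a core electron is being removed. So the atom has 2 valence electrons.
A main-group element with 2 valence electrons is in group 2.

Group 2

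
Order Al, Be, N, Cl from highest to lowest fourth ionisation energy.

After 3 electrons have been removed, what remains? Al³⁺ is the bare [Ne] core; Be³⁺ is already 1 electron into the core; N³⁺ still has 2 valence electrons; Cl³⁺ still has 4 valence electrons.
Pulling an electron out of a noble-gas core costs far more than removing a remaining valence electron, so Al and Be sit at the high end of IE_4.
Valence configurations: N³⁺ [He]2s², Cl³⁺ [Ne]3s²3p².
The numbers (kJ/mol): Al 11577, Be 21007, N 7475, Cl 5159.
Putting it together, IE_4: Cl < N < Al < Be.

Be, Al, N, Cl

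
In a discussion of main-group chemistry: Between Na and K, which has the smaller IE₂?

K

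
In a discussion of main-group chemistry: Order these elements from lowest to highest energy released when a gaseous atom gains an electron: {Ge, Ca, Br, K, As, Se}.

Ca, K, As, Ge, Se, Br

K is in period 4, group 1; Ca is in period 4, group 2; Ge is in period 4, group 14; As is in period 4, group 15; Se is in period 4, group 16; Br is in period 4, group 17.
Electron affinity generally becomes more exothermic across a period toward the halogens and less exothermic down a group.
All lie in period 4; the across-period trend (electron affinity increases left to right) applies, with the exception below.
Note the exception: K has a higher electron affinity than Ca, contrary to the simple trend — adding an electron to Ca (ns²) has to open a new, higher-energy np subshell, which is unfavourable.
Note the exception: Ge has a higher electron affinity than As, contrary to the simple trend — adding an electron to As's half-filled 4p³ is unfavourable, so Ge (4p²) has the more exothermic EA.
Tabulated electron affinity (kJ/mol): K 48, Ca 2, Ge 119, As 78, Se 195, Br 325.
So from lowest to highest: Ca < K < As < Ge < Se < Br.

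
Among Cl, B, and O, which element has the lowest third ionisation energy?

B

IE_3 is the cost of taking one more electron from the +2 cation: Cl²⁺ still has 5 valence electrons; B²⁺ still has 1 valence electron; O²⁺ still has 4 valence electrons.
All are still removing valence electrons, so compare the +2 ions as you would atoms: IE_3 generally rises across a period (higher Z_eff) and falls down a group (larger shell), subject to the usual subshell exceptions.
Valence configurations: Cl²⁺ [Ne]3s²3p³, B²⁺ [He]2s¹, O²⁺ [He]2s²2p².
Tabulated IE_3 (kJ/mol): Cl 3822, B 3660, O 5300.
Hence IE_3: B < Cl < O.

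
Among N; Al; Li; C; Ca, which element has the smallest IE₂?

IE_2 is the cost of taking one more electron from the +1 cation: N⁺ still has 4 valence electrons; Al⁺ still has 2 valence electrons; Li⁺ is the bare [He] core; C⁺ still has 3 valence electrons; Ca⁺ still has 1 valence electron.
Pulling an electron out of a noble-gas core costs far more than removing a remaining valence electron, so Li sits at the high end of IE_2.
Valence configurations: N⁺ [He]2s²2p², Al⁺ [Ne]3s², C⁺ [He]2s²2p¹, Ca⁺ [Ar]4s¹.
The numbers (kJ/mol): N 2856, Al 1817, Li 7298, C 2353, Ca 1145.
So the second ionization energies run Ca < Al < C < N < Li.

Ca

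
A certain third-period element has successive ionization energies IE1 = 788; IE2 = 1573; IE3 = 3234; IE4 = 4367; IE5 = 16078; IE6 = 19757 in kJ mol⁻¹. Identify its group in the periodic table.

Group 14

Look for the largest jump between consecutive ionization energies: IE5/IE4 ≈ 3.7, far larger than any earlier ratio.
That jump marks the point where a core electron is being removed. So the atom has 4 valence electrons.
A main-group element with 4 valence electrons is in group 14.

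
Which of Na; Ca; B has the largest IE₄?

IE_4 is the cost of taking one more electron from the +3 cation: Na³⁺ is already 2 electrons into the core; Ca³⁺ is already 1 electron into the core; B³⁺ is the bare [He] core.
All of these are removing an electron from a noble-gas core or deeper; the smaller core (lower principal quantum number) is held far more tightly, and within a period the higher nuclear charge binds the same core more tightly.
Approximate IE_4 values (kJ/mol): Na 9543, Ca 6491, B 25026.
Overall IE_4 order: Ca < Na < B.

B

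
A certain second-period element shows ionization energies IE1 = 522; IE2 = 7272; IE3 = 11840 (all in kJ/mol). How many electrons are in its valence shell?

1

Look for the largest jump between consecutive ionization energies: IE2/IE1 ≈ 13.9, far larger than any earlier ratio.
That jump marks the point where a core electron is being removed. So the atom has 1 valence electron.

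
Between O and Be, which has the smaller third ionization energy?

The third ionization energy removes an electron from the +2 ion. For each element: O²⁺ still has 4 valence electrons; Be²⁺ is the bare [He] core.
Core electrons are held far more tightly than valence electrons, so Be tops the IE_3 order.
Approximate IE_3 values (kJ/mol): O 5300, Be 14849.
Overall IE_3 order: O < Be.

O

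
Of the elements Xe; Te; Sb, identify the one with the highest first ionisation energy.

Sb is in period 5, group 15; Te is in period 5, group 16; Xe is in period 5, group 18.
Across a period the outer electron is held more tightly (higher IE₁); down a group it sits in a higher shell, more shielded, and comes off more easily.
All lie in period 5, so first ionization energy increases left to right.
The highest first ionisation energy among these belongs to Xe.

Xe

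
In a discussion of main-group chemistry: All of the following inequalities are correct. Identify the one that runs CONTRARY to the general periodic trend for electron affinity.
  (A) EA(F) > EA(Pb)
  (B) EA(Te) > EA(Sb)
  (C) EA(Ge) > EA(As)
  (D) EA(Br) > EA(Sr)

(C)

The general trend: electron affinity increases across a period and decreases down a group.
(A) F (period 2, group 17) vs Pb (period 6, group 14): the stated order agrees with the simple trend.
(B) Te (period 5, group 16) vs Sb (period 5, group 15): the stated order agrees with the simple trend.
(C) Ge (period 4, group 14) vs As (period 4, group 15): the stated order contradicts the simple trend.
(D) Br (period 4, group 17) vs Sr (period 5, group 2): the stated order agrees with the simple trend.
The exception is (C): adding an electron to As's half-filled 4p³ is unfavourable, so Ge (4p²) has the more exothermic EA.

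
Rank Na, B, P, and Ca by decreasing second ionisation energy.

IE_2 is the cost of taking one more electron from the +1 cation: Na⁺ is the bare [Ne] core; B⁺ still has 2 valence electrons; P⁺ still has 4 valence electrons; Ca⁺ still has 1 valence electron.
Pulling an electron out of a noble-gas core costs far more than removing a remaining valence electron, so Na sits at the high end of IE_2.
Valence configurations: B⁺ [He]2s², P⁺ [Ne]3s²3p², Ca⁺ [Ar]4s¹.
Tabulated IE_2 (kJ/mol): Na 4562, B 2427, P 1907, Ca 1145.
Putting it together, IE_2: Ca < P < B < Na.

Na, B, P, Ca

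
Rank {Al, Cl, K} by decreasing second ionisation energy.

After 1 electron has been removed, what remains? Al⁺ still has 2 valence electrons; Cl⁺ still has 6 valence electrons; K⁺ is the bare [Ar] core.
Core electrons are held far more tightly than valence electrons, so K tops the IE_2 order.
Valence configurations: Al⁺ [Ne]3s², Cl⁺ [Ne]3s²3p⁴.
The numbers (kJ/mol): Al 1817, Cl 2298, K 3052.
Putting it together, IE_2: Al < Cl < K.

K > Cl > Al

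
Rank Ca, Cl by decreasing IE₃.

After 2 electrons have been removed, what remains? Ca²⁺ is the bare [Ar] core; Cl²⁺ still has 5 valence electrons.
Core electrons are held far more tightly than valence electrons, so Ca tops the IE_3 order.
Tabulated IE_3 (kJ/mol): Ca 4912, Cl 3822.
Hence IE_3: Cl < Ca.

Ca > Cl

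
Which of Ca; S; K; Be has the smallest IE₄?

S

Consider each +3 ion: Ca³⁺ is already 1 electron into the core; S³⁺ still has 3 valence electrons; K³⁺ is already 2 electrons into the core; Be³⁺ is already 1 electron into the core.
Core electrons are held far more tightly than valence electrons, so K, Ca and Be top the IE_4 order.
Approximate IE_4 values (kJ/mol): Ca 6491, S 4556, K 5877, Be 21007.
Hence IE_4: S < K < Ca < Be.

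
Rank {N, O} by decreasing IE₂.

IE_2 is the cost of taking one more electron from the +1 cation: N⁺ still has 4 valence electrons; O⁺ still has 5 valence electrons.
All are still removing valence electrons, so compare the +1 ions as you would atoms: IE_2 generally rises across a period (higher Z_eff) and falls down a group (larger shell), subject to the usual subshell exceptions.
Valence configurations: N⁺ [He]2s²2p², O⁺ [He]2s²2p³.
Approximate IE_2 values (kJ/mol): N 2856, O 3388.
Overall IE_2 order: N < O.

O, N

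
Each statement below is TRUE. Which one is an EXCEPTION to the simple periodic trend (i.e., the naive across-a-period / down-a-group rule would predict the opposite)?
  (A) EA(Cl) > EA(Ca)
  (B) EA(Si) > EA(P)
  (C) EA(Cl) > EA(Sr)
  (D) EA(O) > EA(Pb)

The general trend: electron affinity increases across a period and decreases down a group.
(A) Cl (period 3, group 17) vs Ca (period 4, group 2): the stated order agrees with the simple trend.
(B) Si (period 3, group 14) vs P (period 3, group 15): the stated order contradicts the simple trend.
(C) Cl (period 3, group 17) vs Sr (period 5, group 2): the stated order agrees with the simple trend.
(D) O (period 2, group 16) vs Pb (period 6, group 14): the stated order agrees with the simple trend.
The exception is (B): adding an electron to P's half-filled 3p³ is unfavourable, so Si (3p²) has the more exothermic EA.

(B)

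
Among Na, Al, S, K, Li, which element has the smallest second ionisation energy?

Al

Consider each +1 ion: Na⁺ is the bare [Ne] core; Al⁺ still has 2 valence electrons; S⁺ still has 5 valence electrons; K⁺ is the bare [Ar] core; Li⁺ is the bare [He] core.
Core electrons are held far more tightly than valence electrons, so K, Na and Li top the IE_2 order.
Valence configurations: Al⁺ [Ne]3s², S⁺ [Ne]3s²3p³.
Approximate IE_2 values (kJ/mol): Na 4562, Al 1817, S 2252, K 3052, Li 7298.
Hence IE_2: Al < S < K < Na < Li.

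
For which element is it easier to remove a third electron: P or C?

P

IE_3 is the cost of taking one more electron from the +2 cation: P²⁺ still has 3 valence electrons; C²⁺ still has 2 valence electrons.
All are still removing valence electrons, so compare the +2 ions as you would atoms: IE_3 generally rises across a period (higher Z_eff) and falls down a group (larger shell), subject to the usual subshell exceptions.
Valence configurations: P²⁺ [Ne]3s²3p¹, C²⁺ [He]2s².
Approximate IE_3 values (kJ/mol): P 2914, C 4620.
So the third ionization energies run P < C.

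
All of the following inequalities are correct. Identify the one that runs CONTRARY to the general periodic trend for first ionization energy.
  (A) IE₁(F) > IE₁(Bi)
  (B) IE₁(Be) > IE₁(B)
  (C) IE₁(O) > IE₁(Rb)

(B)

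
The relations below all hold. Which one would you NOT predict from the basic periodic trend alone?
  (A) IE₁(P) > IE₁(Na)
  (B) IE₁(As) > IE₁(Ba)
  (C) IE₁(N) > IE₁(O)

(C)

The general trend: IE₁ increases across a period and decreases down a group.
(A) P (period 3, group 15) vs Na (period 3, group 1): the stated order agrees with the simple trend.
(B) As (period 4, group 15) vs Ba (period 6, group 2): the stated order agrees with the simple trend.
(C) N (period 2, group 15) vs O (period 2, group 16): the stated order contradicts the simple trend.
The exception is (C): pairing an electron in O's 2p⁴ costs repulsion energy, so O ionizes more easily than half-filled N (2p³).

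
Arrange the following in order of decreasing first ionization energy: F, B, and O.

F, O, B

B is in period 2, group 13; O is in period 2, group 16; F is in period 2, group 17.
First ionization energy rises across a period (greater Z_eff holds electrons more tightly) and falls down a group (valence electrons are farther from the nucleus).
All lie in period 2, so first ionization energy increases left to right.
So from highest to lowest: F > O > B.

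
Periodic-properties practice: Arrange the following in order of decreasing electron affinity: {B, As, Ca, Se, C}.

Adding an electron releases more energy for atoms nearer the top right (short of the noble gases).
Neither a single period nor a single group — weigh both effects.
B > Ca: both effects reinforce here, so B is clearly the higher of the two.
As > B: period and group pull opposite ways; the across-period shift dominates (78 vs 27 kJ/mol).
C > As: the two effects oppose for this pair; the down-group effect wins (122 vs 78 kJ/mol).
Se > C: period and group pull opposite ways; the across-period shift dominates (195 vs 122 kJ/mol).
Tabulated electron affinity (kJ/mol): B 27, C 122, Ca 2, As 78, Se 195.
So from highest to lowest: Se > C > As > B > Ca.

Se, C, As, B, Ca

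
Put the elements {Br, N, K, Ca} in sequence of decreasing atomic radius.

N is in period 2, group 15; K is in period 4, group 1; Ca is in period 4, group 2; Br is in period 4, group 17.
Across a period the added protons contract the valence shell; down a group each new principal shell makes the atom larger.
Neither a single period nor a single group — weigh both effects.
Br > N: the two effects oppose for this pair; the down-group effect wins (114 vs 71 pm).
Ca > Br: Ca lies to the left of Br in period 4, so the across-period effect alone puts Ca larger.
K > Ca: both are in period 4; the period trend gives K the larger value.
Tabulated atomic radius (pm): N 71, K 196, Ca 171, Br 114.
So from largest to smallest: K > Ca > Br > N.

K > Ca > Br > N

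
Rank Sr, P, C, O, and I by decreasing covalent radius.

Sr > I > P > C > O

C is in period 2, group 14; O is in period 2, group 16; P is in period 3, group 15; Sr is in period 5, group 2; I is in period 5, group 17.
Moving right in a period, electrons are added to the same shell under a stronger nuclear pull, so atoms get smaller; moving down, a new shell is opened and atoms get larger.
These span different periods and groups, so the two trends combine.
C > O: both are in period 2; the period trend gives C the larger value.
P > C: period and group pull opposite ways; the down-group shift dominates (111 vs 75 pm).
I > P: period and group pull opposite ways; the down-group shift dominates (133 vs 111 pm).
Sr > I: both are in period 5; the period trend gives Sr the larger value.
For reference (pm): C 75, O 63, P 111, Sr 185, I 133.
So from largest to smallest: Sr > I > P > C > O.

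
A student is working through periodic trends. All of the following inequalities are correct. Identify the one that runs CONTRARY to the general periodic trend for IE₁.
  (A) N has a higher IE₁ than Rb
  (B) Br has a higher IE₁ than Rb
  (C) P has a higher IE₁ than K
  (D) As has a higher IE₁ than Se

The general trend: IE₁ increases across a period and decreases down a group.
(A) N (period 2, group 15) vs Rb (period 5, group 1): the stated order agrees with the simple trend.
(B) Br (period 4, group 17) vs Rb (period 5, group 1): the stated order agrees with the simple trend.
(C) P (period 3, group 15) vs K (period 4, group 1): the stated order agrees with the simple trend.
(D) As (period 4, group 15) vs Se (period 4, group 16): the stated order contradicts the simple trend.
The exception is (D): Se (4p⁴) ionizes more easily than half-filled As (4p³).

(D)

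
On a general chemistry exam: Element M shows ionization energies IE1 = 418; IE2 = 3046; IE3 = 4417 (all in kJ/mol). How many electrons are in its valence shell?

Look for the largest jump between consecutive ionization energies: IE2/IE1 ≈ 7.3, far larger than any earlier ratio.
That jump marks the point where a core electron is being removed. So the atom has 1 valence electron.

1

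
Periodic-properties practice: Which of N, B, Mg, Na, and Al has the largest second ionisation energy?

Consider each +1 ion: N⁺ still has 4 valence electrons; B⁺ still has 2 valence electrons; Mg⁺ still has 1 valence electron; Na⁺ is the bare [Ne] core; Al⁺ still has 2 valence electrons.
Core electrons are held far more tightly than valence electrons, so Na tops the IE_2 order.
Valence configurations: N⁺ [He]2s²2p², B⁺ [He]2s², Mg⁺ [Ne]3s¹, Al⁺ [Ne]3s².
Tabulated IE_2 (kJ/mol): N 2856, B 2427, Mg 1451, Na 4562, Al 1817.
Overall IE_2 order: Mg < Al < B < N < Na.

Na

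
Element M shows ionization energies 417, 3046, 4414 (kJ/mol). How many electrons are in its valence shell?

1

Look for the largest jump between consecutive ionization energies: IE2/IE1 ≈ 7.3, far larger than any earlier ratio.
That jump marks the point where a core electron is being removed. So the atom has 1 valence electron.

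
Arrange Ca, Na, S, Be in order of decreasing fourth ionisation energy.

Be, Na, Ca, S

IE_4 is the cost of taking one more electron from the +3 cation: Ca³⁺ is already 1 electron into the core; Na³⁺ is already 2 electrons into the core; S³⁺ still has 3 valence electrons; Be³⁺ is already 1 electron into the core.
Breaking into a closed-shell core is much more expensive than removing a leftover valence electron — Ca, Na and Be have the largest IE_4 here.
Approximate IE_4 values (kJ/mol): Ca 6491, Na 9543, S 4556, Be 21007.
Hence IE_4: S < Ca < Na < Be.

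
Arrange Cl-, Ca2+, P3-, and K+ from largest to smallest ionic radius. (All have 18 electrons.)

P3-, Cl-, K+, Ca2+

All of these have 18 electrons, so size is governed by nuclear charge alone: the more protons, the stronger the pull on the same electron cloud, and the smaller the ion.
Nuclear charges: Ca2+ (Z=20), K+ (Z=19), Cl- (Z=17), P3- (Z=15).
Largest to smallest: P3- > Cl- > K+ > Ca2+.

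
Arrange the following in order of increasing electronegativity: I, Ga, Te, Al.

Al is in period 3, group 13; Ga is in period 4, group 13; Te is in period 5, group 16; I is in period 5, group 17.
EN rises left→right (higher Z_eff, smaller atoms) and falls top→bottom (larger, more shielded atoms).
Neither a single period nor a single group — weigh both effects.
Ga > Al: this pair runs against the simple trend — see the exception note.
Te > Ga: period and group pull opposite ways; the across-period shift dominates (2.10 vs 1.81).
I > Te: both are in period 5; the period trend gives I the larger value.
Note the exception: Ga has a higher electronegativity than Al, contrary to the simple trend — poor shielding by filled d (and f) subshells raises the heavier element's effective nuclear charge more than the simple down-group trend predicts.
Approximate values (Pauling): Al 1.61, Ga 1.81, Te 2.10, I 2.66.
So from lowest to highest: Al < Ga < Te < I.

Al < Ga < Te < I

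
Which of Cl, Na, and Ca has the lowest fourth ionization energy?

Cl

IE_4 is the cost of taking one more electron from the +3 cation: Cl³⁺ still has 4 valence electrons; Na³⁺ is already 2 electrons into the core; Ca³⁺ is already 1 electron into the core.
Breaking into a closed-shell core is much more expensive than removing a leftover valence electron — Ca and Na have the largest IE_4 here.
Approximate IE_4 values (kJ/mol): Cl 5159, Na 9543, Ca 6491.
So the fourth ionization energies run Cl < Ca < Na.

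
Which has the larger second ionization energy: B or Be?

IE_2 is the cost of taking one more electron from the +1 cation: B⁺ still has 2 valence electrons; Be⁺ still has 1 valence electron.
All are still removing valence electrons, so compare the +1 ions as you would atoms: IE_2 generally rises across a period (higher Z_eff) and falls down a group (larger shell), subject to the usual subshell exceptions.
Valence configurations: B⁺ [He]2s², Be⁺ [He]2s¹.
Tabulated IE_2 (kJ/mol): B 2427, Be 1757.
Hence IE_2: Be < B.

B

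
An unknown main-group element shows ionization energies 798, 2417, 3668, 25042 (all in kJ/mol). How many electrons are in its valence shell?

Look for the largest jump between consecutive ionization energies: IE4/IE3 ≈ 6.8, far larger than any earlier ratio.
That jump marks the point where a core electron is being removed. So the atom has 3 valence electrons.

3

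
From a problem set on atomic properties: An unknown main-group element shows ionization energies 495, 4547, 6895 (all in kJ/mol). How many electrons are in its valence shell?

Look for the largest jump between consecutive ionization energies: IE2/IE1 ≈ 9.2, far larger than any earlier ratio.
That jump marks the point where a core electron is being removed. So the atom has 1 valence electron.

1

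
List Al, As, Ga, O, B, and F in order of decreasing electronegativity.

EN rises left→right (higher Z_eff, smaller atoms) and falls top→bottom (larger, more shielded atoms).
These span different periods and groups, so the two trends combine.
Ga > Al: this pair runs against the simple trend — see the exception note.
B > Ga: they share group 13; the group trend gives B the larger value.
As > B: period and group pull opposite ways; the across-period shift dominates (2.18 vs 2.04).
O > As: relative to As, both the across-period and down-group shifts push O's electronegativity up.
F > O: F lies to the right of O in period 2, so the across-period effect alone puts F higher.
Note the exception: Ga has a higher electronegativity than Al, contrary to the simple trend — poor shielding by filled d (and f) subshells raises the heavier element's effective nuclear charge more than the simple down-group trend predicts.
Approximate values (Pauling): B 2.04, O 3.44, F 3.98, Al 1.61, Ga 1.81, As 2.18.
So from highest to lowest: F > O > As > B > Ga > Al.

F > O > As > B > Ga > Al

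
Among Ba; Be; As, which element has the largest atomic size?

Be is in period 2, group 2; As is in period 4, group 15; Ba is in period 6, group 2.
Radius decreases left→right (rising Z_eff, same n) and increases top→bottom (higher n).
These span different periods and groups, so the two trends combine.
As > Be: the two effects oppose for this pair; the down-group effect wins (121 vs 102 pm).
Ba > As: relative to As, both the across-period and down-group shifts push Ba's atomic radius up.
Approximate values (pm): Be 102, As 121, Ba 196.
The largest atomic size among these belongs to Ba.

Ba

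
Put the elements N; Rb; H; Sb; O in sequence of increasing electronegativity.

Rb < Sb < H < N < O

H is in period 1, group 1; N is in period 2, group 15; O is in period 2, group 16; Rb is in period 5, group 1; Sb is in period 5, group 15.
Smaller atoms with higher effective nuclear charge are more electronegative.
Neither a single period nor a single group — weigh both effects.
Sb > Rb: Sb lies to the right of Rb in period 5, so the across-period effect alone puts Sb higher.
H > Sb: the two effects oppose for this pair; the down-group effect wins (2.20 vs 2.05).
N > H: the two effects oppose for this pair; the across-period effect wins (3.04 vs 2.20).
O > N: O lies to the right of N in period 2, so the across-period effect alone puts O higher.
Tabulated electronegativity (Pauling): H 2.20, N 3.04, O 3.44, Rb 0.82, Sb 2.05.
So from lowest to highest: Rb < Sb < H < N < O.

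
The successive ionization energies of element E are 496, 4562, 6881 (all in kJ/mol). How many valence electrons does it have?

Look for the largest jump between consecutive ionization energies: IE2/IE1 ≈ 9.2, far larger than any earlier ratio.
That jump marks the point where a core electron is being removed. So the atom has 1 valence electron.

1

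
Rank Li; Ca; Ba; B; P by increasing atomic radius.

Atomic radius shrinks across a period as nuclear charge pulls the same shell inward, and grows down a group as new shells are added.
Here both period and group differ, so the two effects have to be weighed against each other.
P > B: period and group pull opposite ways; the down-group shift dominates (111 vs 85 pm).
Li > P: the two effects oppose for this pair; the across-period effect wins (133 vs 111 pm).
Ca > Li: the two effects oppose for this pair; the down-group effect wins (171 vs 133 pm).
Ba > Ca: they share group 2; the group trend gives Ba the larger value.
Approximate values (pm): Li 133, B 85, P 111, Ca 171, Ba 196.
So from smallest to largest: B < P < Li < Ca < Ba.

B, P, Li, Ca, Ba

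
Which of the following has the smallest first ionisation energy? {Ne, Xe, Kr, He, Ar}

Xe

He is in period 1, group 18; Ne is in period 2, group 18; Ar is in period 3, group 18; Kr is in period 4, group 18; Xe is in period 5, group 18.
Across a period the outer electron is held more tightly (higher IE₁); down a group it sits in a higher shell, more shielded, and comes off more easily.
All are in group 18, so first ionization energy increases up the group.
The smallest first ionisation energy among these belongs to Xe.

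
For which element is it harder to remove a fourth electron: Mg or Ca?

Mg

IE_4 is the cost of taking one more electron from the +3 cation: Mg³⁺ is already 1 electron into the core; Ca³⁺ is already 1 electron into the core.
All of these are removing an electron from a noble-gas core or deeper; the smaller core (lower principal quantum number) is held far more tightly, and within a period the higher nuclear charge binds the same core more tightly.
The numbers (kJ/mol): Mg 10543, Ca 6491.
Hence IE_4: Ca < Mg.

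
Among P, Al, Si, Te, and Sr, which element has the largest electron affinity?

Te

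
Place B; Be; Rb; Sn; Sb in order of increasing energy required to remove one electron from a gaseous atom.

Rb < Sn < B < Sb < Be

Be is in period 2, group 2; B is in period 2, group 13; Rb is in period 5, group 1; Sn is in period 5, group 14; Sb is in period 5, group 15.
Removing the outermost electron gets harder across a period and easier down a group.
Neither a single period nor a single group — weigh both effects.
Sn > Rb: Sn lies to the right of Rb in period 5, so the across-period effect alone puts Sn higher.
B > Sn: the two effects oppose for this pair; the down-group effect wins (801 vs 709 kJ/mol).
Sb > B: period and group pull opposite ways; the across-period shift dominates (831 vs 801 kJ/mol).
Be > Sb: the two effects oppose for this pair; the down-group effect wins (900 vs 831 kJ/mol).
Note the exception: Be has a higher first ionization energy than B, contrary to the simple trend — removing B's lone 2p electron is easier than breaking Be's filled 2s².
Approximate values (kJ/mol): Be 900, B 801, Rb 403, Sn 709, Sb 831.
So from lowest to highest: Rb < Sn < B < Sb < Be.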